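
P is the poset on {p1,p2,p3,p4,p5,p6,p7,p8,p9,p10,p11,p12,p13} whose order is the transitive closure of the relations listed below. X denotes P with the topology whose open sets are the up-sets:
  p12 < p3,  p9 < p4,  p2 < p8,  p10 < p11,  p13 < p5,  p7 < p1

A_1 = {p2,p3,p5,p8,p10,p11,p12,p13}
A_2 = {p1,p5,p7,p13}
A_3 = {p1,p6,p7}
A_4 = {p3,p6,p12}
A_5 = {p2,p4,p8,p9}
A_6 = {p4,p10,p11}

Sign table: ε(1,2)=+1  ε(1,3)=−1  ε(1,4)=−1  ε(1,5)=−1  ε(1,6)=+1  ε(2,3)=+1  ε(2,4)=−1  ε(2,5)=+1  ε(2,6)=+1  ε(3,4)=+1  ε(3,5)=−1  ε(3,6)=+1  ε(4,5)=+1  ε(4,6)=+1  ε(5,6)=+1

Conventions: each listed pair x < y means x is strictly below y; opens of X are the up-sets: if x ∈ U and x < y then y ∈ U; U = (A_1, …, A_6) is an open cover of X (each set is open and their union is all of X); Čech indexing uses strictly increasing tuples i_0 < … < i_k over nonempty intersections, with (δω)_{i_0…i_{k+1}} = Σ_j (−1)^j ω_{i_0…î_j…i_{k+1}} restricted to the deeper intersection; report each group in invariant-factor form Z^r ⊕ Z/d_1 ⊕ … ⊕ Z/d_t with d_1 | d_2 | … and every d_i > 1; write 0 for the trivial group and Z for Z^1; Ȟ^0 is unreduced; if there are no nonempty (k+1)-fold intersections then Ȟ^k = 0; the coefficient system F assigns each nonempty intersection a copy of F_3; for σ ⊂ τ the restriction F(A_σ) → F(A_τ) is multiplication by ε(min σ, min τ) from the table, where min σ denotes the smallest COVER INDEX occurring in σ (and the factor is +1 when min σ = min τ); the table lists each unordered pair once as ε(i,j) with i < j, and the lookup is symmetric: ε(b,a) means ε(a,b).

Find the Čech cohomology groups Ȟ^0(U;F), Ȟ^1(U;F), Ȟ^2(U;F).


nerve simplices:
  A12={p5,p13} A14={p3,p12} A15={p2,p8} A16={p10,p11} A23={p1,p7} A34={p6} A56={p4}
C dims 6,7; δ0: rk_F3 6
degree 0: 6−6−0 = 0 → Ȟ^0 ≅ 0
degree 1: 7−0−6 = 1 → Ȟ^1 ≅ Z/3
degree 2: 0−0−0 = 0 → Ȟ^2 ≅ 0

Ȟ^0(U;F) ≅ 0, Ȟ^1(U;F) ≅ Z/3 and Ȟ^2(U;F) ≅ 0


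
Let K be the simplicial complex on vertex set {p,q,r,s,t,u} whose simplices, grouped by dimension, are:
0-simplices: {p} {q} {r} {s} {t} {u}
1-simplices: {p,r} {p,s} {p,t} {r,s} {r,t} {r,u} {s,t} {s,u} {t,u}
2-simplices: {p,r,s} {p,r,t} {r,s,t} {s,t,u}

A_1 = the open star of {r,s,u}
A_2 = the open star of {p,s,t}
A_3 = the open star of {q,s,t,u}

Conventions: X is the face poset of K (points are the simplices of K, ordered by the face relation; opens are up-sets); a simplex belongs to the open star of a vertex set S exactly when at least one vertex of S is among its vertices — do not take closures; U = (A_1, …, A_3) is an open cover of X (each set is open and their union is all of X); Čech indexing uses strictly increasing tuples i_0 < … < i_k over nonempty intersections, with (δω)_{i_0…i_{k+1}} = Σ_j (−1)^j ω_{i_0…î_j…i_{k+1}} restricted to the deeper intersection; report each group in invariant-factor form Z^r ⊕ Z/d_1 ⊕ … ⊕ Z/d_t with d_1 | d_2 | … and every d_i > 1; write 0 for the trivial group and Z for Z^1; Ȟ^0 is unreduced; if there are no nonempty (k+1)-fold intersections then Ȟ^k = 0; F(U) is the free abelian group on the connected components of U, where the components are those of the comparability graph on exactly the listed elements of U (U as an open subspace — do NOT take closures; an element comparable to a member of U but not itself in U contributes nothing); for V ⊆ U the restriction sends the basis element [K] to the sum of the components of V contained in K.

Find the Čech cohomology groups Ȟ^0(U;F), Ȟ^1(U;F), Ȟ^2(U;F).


Ȟ^0(U;F) ≅ Z^2; Ȟ^1(U;F) ≅ 0; Ȟ^2(U;F) ≅ 0

nerve simplices:
  A1={{r},{s},{u},{p,r},{p,s},{r,s},{r,t},{r,u},{s,t},{s,u},{t,u},{p,r,s},{p,r,t},{r,s,t},{s,t,u}} A2={{p},{s},{t},{p,r},{p,s},{p,t},{r,s},{r,t},{s,t},{s,u},{t,u},{p,r,s},{p,r,t},{r,s,t},{s,t,u}} A3={{q},{s},{t},{u},{p,s},{p,t},{r,s},{r,t},{r,u},{s,t},{s,u},{t,u},{p,r,s},{p,r,t},{r,s,t},{s,t,u}}
  A12={{s},{p,r},{p,s},{r,s},{r,t},{s,t},{s,u},{t,u},{p,r,s},{p,r,t},{r,s,t},{s,t,u}} A13={{s},{u},{p,s},{r,s},{r,t},{r,u},{s,t},{s,u},{t,u},{p,r,s},{p,r,t},{r,s,t},{s,t,u}} A23={{s},{t},{p,s},{p,t},{r,s},{r,t},{s,t},{s,u},{t,u},{p,r,s},{p,r,t},{r,s,t},{s,t,u}}
  A123={{s},{p,s},{r,s},{r,t},{s,t},{s,u},{t,u},{p,r,s},{p,r,t},{r,s,t},{s,t,u}}
components per intersection:
  A1: {{r},{s},{u},{p,r},{p,s},{r,s},{r,t},{r,u},{s,t},{s,u},{t,u},{p,r,s},{p,r,t},{r,s,t},{s,t,u}}
  A2: {{p},{s},{t},{p,r},{p,s},{p,t},{r,s},{r,t},{s,t},{s,u},{t,u},{p,r,s},{p,r,t},{r,s,t},{s,t,u}}
  A3: {{q}} {{s},{t},{u},{p,s},{p,t},{r,s},{r,t},{r,u},{s,t},{s,u},{t,u},{p,r,s},{p,r,t},{r,s,t},{s,t,u}}
  A12: {{s},{p,r},{p,s},{r,s},{r,t},{s,t},{s,u},{t,u},{p,r,s},{p,r,t},{r,s,t},{s,t,u}}
  A13: {{s},{u},{p,s},{r,s},{r,t},{r,u},{s,t},{s,u},{t,u},{p,r,s},{p,r,t},{r,s,t},{s,t,u}}
  A23: {{s},{t},{p,s},{p,t},{r,s},{r,t},{s,t},{s,u},{t,u},{p,r,s},{p,r,t},{r,s,t},{s,t,u}}
  A123: {{s},{p,s},{r,s},{r,t},{s,t},{s,u},{t,u},{p,r,s},{p,r,t},{r,s,t},{s,t,u}}
C dims 4,3,1; δ0: rk 2, SNF 1^2; δ1: rk 1, SNF 1^1
degree 0: 4−2−0 = 2 → Ȟ^0 ≅ Z^2
degree 1: 3−1−2 = 0 → Ȟ^1 ≅ 0
degree 2: 1−0−1 = 0 → Ȟ^2 ≅ 0


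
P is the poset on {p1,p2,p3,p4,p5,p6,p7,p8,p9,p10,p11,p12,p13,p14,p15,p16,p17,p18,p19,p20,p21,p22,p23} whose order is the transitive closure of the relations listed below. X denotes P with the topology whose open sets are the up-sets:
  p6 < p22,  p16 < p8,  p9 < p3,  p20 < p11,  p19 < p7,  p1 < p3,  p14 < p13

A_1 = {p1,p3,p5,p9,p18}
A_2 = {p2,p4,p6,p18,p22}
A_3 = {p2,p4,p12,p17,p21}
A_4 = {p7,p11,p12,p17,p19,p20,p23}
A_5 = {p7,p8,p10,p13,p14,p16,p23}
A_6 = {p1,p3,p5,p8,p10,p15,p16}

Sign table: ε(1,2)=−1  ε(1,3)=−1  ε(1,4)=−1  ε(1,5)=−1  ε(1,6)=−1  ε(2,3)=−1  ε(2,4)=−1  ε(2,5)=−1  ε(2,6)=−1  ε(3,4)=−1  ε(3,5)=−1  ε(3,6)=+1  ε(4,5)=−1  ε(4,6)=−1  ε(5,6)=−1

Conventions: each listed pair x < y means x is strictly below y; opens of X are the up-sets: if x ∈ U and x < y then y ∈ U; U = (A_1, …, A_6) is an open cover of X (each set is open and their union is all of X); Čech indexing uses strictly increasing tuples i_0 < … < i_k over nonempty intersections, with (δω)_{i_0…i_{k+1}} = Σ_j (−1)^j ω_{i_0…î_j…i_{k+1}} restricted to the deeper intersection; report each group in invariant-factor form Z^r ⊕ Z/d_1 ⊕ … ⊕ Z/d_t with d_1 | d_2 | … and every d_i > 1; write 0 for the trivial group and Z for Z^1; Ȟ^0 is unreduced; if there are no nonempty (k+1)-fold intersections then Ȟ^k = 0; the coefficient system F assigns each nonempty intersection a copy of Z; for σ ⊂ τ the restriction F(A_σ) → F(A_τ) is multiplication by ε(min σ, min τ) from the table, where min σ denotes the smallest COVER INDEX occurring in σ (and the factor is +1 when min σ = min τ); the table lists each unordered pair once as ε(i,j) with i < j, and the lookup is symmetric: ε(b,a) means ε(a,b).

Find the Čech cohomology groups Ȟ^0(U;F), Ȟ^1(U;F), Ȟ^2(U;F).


Ȟ^0 = Z, Ȟ^1 = Z, Ȟ^2 = 0

nonempty intersections:
  A12={p18} A16={p1,p3,p5} A23={p2,p4} A34={p12,p17} A45={p7,p23} A56={p8,p10,p16}
C dims 6,6; δ0: rk 5, SNF 1^5
Ȟ^0: (6−5)−0=1 ⇒ Z
Ȟ^1: (6−0)−5=1 ⇒ Z
Ȟ^2: (0−0)−0=0 ⇒ 0


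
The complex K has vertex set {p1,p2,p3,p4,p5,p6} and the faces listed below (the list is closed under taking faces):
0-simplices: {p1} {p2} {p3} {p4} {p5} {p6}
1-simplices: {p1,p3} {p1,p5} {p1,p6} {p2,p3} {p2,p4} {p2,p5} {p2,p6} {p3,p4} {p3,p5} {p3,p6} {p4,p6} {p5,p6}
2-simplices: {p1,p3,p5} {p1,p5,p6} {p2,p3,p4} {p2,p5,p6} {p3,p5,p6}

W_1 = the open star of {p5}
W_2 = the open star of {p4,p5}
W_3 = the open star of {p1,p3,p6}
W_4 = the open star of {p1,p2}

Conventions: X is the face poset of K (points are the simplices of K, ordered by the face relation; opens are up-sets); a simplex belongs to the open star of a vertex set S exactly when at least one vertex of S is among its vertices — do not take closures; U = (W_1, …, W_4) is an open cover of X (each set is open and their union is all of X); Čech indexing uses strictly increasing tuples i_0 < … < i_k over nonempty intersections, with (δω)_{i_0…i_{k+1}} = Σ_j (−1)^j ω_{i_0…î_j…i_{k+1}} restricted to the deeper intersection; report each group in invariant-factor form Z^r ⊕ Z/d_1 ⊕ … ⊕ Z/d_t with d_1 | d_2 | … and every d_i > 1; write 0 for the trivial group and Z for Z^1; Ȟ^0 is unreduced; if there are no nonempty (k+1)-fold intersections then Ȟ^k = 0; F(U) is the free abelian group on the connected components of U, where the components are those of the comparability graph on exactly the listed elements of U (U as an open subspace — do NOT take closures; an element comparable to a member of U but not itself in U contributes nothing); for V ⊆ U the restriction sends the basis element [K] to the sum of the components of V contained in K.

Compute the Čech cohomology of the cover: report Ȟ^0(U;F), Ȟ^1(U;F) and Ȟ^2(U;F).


Ȟ^0 = Z; Ȟ^1 = Z^2; Ȟ^2 = 0

nerve simplices:
  W1={{p5},{p1,p5},{p2,p5},{p3,p5},{p5,p6},{p1,p3,p5},{p1,p5,p6},{p2,p5,p6},{p3,p5,p6}} W2={{p4},{p5},{p1,p5},{p2,p4},{p2,p5},{p3,p4},{p3,p5},{p4,p6},{p5,p6},{p1,p3,p5},{p1,p5,p6},{p2,p3,p4},{p2,p5,p6},{p3,p5,p6}} W3={{p1},{p3},{p6},{p1,p3},{p1,p5},{p1,p6},{p2,p3},{p2,p6},{p3,p4},{p3,p5},{p3,p6},{p4,p6},{p5,p6},{p1,p3,p5},{p1,p5,p6},{p2,p3,p4},{p2,p5,p6},{p3,p5,p6}} W4={{p1},{p2},{p1,p3},{p1,p5},{p1,p6},{p2,p3},{p2,p4},{p2,p5},{p2,p6},{p1,p3,p5},{p1,p5,p6},{p2,p3,p4},{p2,p5,p6}}
  W12={{p5},{p1,p5},{p2,p5},{p3,p5},{p5,p6},{p1,p3,p5},{p1,p5,p6},{p2,p5,p6},{p3,p5,p6}} W13={{p1,p5},{p3,p5},{p5,p6},{p1,p3,p5},{p1,p5,p6},{p2,p5,p6},{p3,p5,p6}} W14={{p1,p5},{p2,p5},{p1,p3,p5},{p1,p5,p6},{p2,p5,p6}} W23={{p1,p5},{p3,p4},{p3,p5},{p4,p6},{p5,p6},{p1,p3,p5},{p1,p5,p6},{p2,p3,p4},{p2,p5,p6},{p3,p5,p6}} W24={{p1,p5},{p2,p4},{p2,p5},{p1,p3,p5},{p1,p5,p6},{p2,p3,p4},{p2,p5,p6}} W34={{p1},{p1,p3},{p1,p5},{p1,p6},{p2,p3},{p2,p6},{p1,p3,p5},{p1,p5,p6},{p2,p3,p4},{p2,p5,p6}}
  W123={{p1,p5},{p3,p5},{p5,p6},{p1,p3,p5},{p1,p5,p6},{p2,p5,p6},{p3,p5,p6}} W124={{p1,p5},{p2,p5},{p1,p3,p5},{p1,p5,p6},{p2,p5,p6}} W134={{p1,p5},{p1,p3,p5},{p1,p5,p6},{p2,p5,p6}} W234={{p1,p5},{p1,p3,p5},{p1,p5,p6},{p2,p3,p4},{p2,p5,p6}}
  W1234={{p1,p5},{p1,p3,p5},{p1,p5,p6},{p2,p5,p6}}
components per intersection:
  W1: {{p5},{p1,p5},{p2,p5},{p3,p5},{p5,p6},{p1,p3,p5},{p1,p5,p6},{p2,p5,p6},{p3,p5,p6}}
  W2: {{p4},{p2,p4},{p3,p4},{p4,p6},{p2,p3,p4}} {{p5},{p1,p5},{p2,p5},{p3,p5},{p5,p6},{p1,p3,p5},{p1,p5,p6},{p2,p5,p6},{p3,p5,p6}}
  W3: {{p1},{p3},{p6},{p1,p3},{p1,p5},{p1,p6},{p2,p3},{p2,p6},{p3,p4},{p3,p5},{p3,p6},{p4,p6},{p5,p6},{p1,p3,p5},{p1,p5,p6},{p2,p3,p4},{p2,p5,p6},{p3,p5,p6}}
  W4: {{p1},{p1,p3},{p1,p5},{p1,p6},{p1,p3,p5},{p1,p5,p6}} {{p2},{p2,p3},{p2,p4},{p2,p5},{p2,p6},{p2,p3,p4},{p2,p5,p6}}
  W12: {{p5},{p1,p5},{p2,p5},{p3,p5},{p5,p6},{p1,p3,p5},{p1,p5,p6},{p2,p5,p6},{p3,p5,p6}}
  W13: {{p1,p5},{p3,p5},{p5,p6},{p1,p3,p5},{p1,p5,p6},{p2,p5,p6},{p3,p5,p6}}
  W14: {{p1,p5},{p1,p3,p5},{p1,p5,p6}} {{p2,p5},{p2,p5,p6}}
  W23: {{p1,p5},{p3,p5},{p5,p6},{p1,p3,p5},{p1,p5,p6},{p2,p5,p6},{p3,p5,p6}} {{p3,p4},{p2,p3,p4}} {{p4,p6}}
  W24: {{p1,p5},{p1,p3,p5},{p1,p5,p6}} {{p2,p4},{p2,p3,p4}} {{p2,p5},{p2,p5,p6}}
  W34: {{p1},{p1,p3},{p1,p5},{p1,p6},{p1,p3,p5},{p1,p5,p6}} {{p2,p3},{p2,p3,p4}} {{p2,p6},{p2,p5,p6}}
  W123: {{p1,p5},{p3,p5},{p5,p6},{p1,p3,p5},{p1,p5,p6},{p2,p5,p6},{p3,p5,p6}}
  W124: {{p1,p5},{p1,p3,p5},{p1,p5,p6}} {{p2,p5},{p2,p5,p6}}
  W134: {{p1,p5},{p1,p3,p5},{p1,p5,p6}} {{p2,p5,p6}}
  W234: {{p1,p5},{p1,p3,p5},{p1,p5,p6}} {{p2,p3,p4}} {{p2,p5,p6}}
  W1234: {{p1,p5},{p1,p3,p5},{p1,p5,p6}} {{p2,p5,p6}}
C dims 6,13,8,2; δ0: rk 5, SNF 1^5; δ1: rk 6, SNF 1^6; δ2: rk 2, SNF 1^2
degree 0: 6−5−0 = 1 → Ȟ^0 ≅ Z
degree 1: 13−6−5 = 2 → Ȟ^1 ≅ Z^2
degree 2: 8−2−6 = 0 → Ȟ^2 ≅ 0


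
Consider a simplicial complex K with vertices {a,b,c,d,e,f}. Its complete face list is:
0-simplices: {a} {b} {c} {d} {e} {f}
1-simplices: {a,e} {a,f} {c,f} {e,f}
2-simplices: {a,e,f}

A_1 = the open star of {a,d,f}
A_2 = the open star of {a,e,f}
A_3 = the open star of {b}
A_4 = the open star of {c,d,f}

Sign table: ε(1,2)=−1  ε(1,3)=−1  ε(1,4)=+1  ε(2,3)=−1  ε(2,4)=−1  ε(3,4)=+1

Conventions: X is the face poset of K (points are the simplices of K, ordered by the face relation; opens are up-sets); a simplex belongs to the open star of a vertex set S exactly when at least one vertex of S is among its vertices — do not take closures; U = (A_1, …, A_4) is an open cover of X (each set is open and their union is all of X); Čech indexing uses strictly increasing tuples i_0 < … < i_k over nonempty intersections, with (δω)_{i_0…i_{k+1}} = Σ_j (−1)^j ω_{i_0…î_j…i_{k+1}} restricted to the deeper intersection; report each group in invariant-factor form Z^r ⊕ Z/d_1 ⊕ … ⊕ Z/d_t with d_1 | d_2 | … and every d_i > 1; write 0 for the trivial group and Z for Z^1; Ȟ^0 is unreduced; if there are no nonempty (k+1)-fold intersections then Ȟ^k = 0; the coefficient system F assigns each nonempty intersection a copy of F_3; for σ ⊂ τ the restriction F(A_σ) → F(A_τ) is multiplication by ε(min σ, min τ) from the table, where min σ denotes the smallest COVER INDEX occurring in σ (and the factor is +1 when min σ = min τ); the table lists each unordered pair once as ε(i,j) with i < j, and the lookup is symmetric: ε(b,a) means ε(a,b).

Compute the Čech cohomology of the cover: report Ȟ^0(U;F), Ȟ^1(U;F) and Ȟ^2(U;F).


intersection data:
  A1={{a},{d},{f},{a,e},{a,f},{c,f},{e,f},{a,e,f}} A2={{a},{e},{f},{a,e},{a,f},{c,f},{e,f},{a,e,f}} A3={{b}} A4={{c},{d},{f},{a,f},{c,f},{e,f},{a,e,f}}
  A12={{a},{f},{a,e},{a,f},{c,f},{e,f},{a,e,f}} A14={{d},{f},{a,f},{c,f},{e,f},{a,e,f}} A24={{f},{a,f},{c,f},{e,f},{a,e,f}}
  A124={{f},{a,f},{c,f},{e,f},{a,e,f}}
C dims 4,3,1; δ0: rk_F3 2; δ1: rk_F3 1
Ȟ^0 = (4 − 2) − 0 = 2, so Ȟ^0 ≅ Z/3 ⊕ Z/3
Ȟ^1 = (3 − 1) − 2 = 0, so Ȟ^1 ≅ 0
Ȟ^2 = (1 − 0) − 1 = 0, so Ȟ^2 ≅ 0

Ȟ^0 ≅ Z/3 ⊕ Z/3; Ȟ^1 ≅ 0; Ȟ^2 ≅ 0


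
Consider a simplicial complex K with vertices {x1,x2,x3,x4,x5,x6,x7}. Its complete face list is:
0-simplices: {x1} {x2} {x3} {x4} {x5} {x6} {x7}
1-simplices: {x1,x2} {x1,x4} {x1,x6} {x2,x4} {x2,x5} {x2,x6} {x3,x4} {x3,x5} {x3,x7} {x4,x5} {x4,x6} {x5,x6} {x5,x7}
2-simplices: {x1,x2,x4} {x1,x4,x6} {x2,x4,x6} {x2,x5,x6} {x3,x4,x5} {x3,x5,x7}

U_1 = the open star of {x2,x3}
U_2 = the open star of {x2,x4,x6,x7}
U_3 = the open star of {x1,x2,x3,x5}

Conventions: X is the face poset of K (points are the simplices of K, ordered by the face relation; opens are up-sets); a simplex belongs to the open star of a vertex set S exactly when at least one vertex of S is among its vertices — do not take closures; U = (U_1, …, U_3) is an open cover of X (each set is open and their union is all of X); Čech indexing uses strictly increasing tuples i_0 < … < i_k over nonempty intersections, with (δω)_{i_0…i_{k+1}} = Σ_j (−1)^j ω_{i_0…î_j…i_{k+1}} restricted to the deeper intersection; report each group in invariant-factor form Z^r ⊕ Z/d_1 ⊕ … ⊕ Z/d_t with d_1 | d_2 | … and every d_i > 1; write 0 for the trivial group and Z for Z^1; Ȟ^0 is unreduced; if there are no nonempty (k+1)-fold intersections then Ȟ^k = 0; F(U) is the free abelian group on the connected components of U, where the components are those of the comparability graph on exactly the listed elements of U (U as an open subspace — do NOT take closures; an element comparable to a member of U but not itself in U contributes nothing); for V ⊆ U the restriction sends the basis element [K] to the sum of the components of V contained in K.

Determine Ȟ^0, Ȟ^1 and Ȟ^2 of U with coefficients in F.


nerve simplices:
  U1={{x2},{x3},{x1,x2},{x2,x4},{x2,x5},{x2,x6},{x3,x4},{x3,x5},{x3,x7},{x1,x2,x4},{x2,x4,x6},{x2,x5,x6},{x3,x4,x5},{x3,x5,x7}} U2={{x2},{x4},{x6},{x7},{x1,x2},{x1,x4},{x1,x6},{x2,x4},{x2,x5},{x2,x6},{x3,x4},{x3,x7},{x4,x5},{x4,x6},{x5,x6},{x5,x7},{x1,x2,x4},{x1,x4,x6},{x2,x4,x6},{x2,x5,x6},{x3,x4,x5},{x3,x5,x7}} U3={{x1},{x2},{x3},{x5},{x1,x2},{x1,x4},{x1,x6},{x2,x4},{x2,x5},{x2,x6},{x3,x4},{x3,x5},{x3,x7},{x4,x5},{x5,x6},{x5,x7},{x1,x2,x4},{x1,x4,x6},{x2,x4,x6},{x2,x5,x6},{x3,x4,x5},{x3,x5,x7}}
  U12={{x2},{x1,x2},{x2,x4},{x2,x5},{x2,x6},{x3,x4},{x3,x7},{x1,x2,x4},{x2,x4,x6},{x2,x5,x6},{x3,x4,x5},{x3,x5,x7}} U13={{x2},{x3},{x1,x2},{x2,x4},{x2,x5},{x2,x6},{x3,x4},{x3,x5},{x3,x7},{x1,x2,x4},{x2,x4,x6},{x2,x5,x6},{x3,x4,x5},{x3,x5,x7}} U23={{x2},{x1,x2},{x1,x4},{x1,x6},{x2,x4},{x2,x5},{x2,x6},{x3,x4},{x3,x7},{x4,x5},{x5,x6},{x5,x7},{x1,x2,x4},{x1,x4,x6},{x2,x4,x6},{x2,x5,x6},{x3,x4,x5},{x3,x5,x7}}
  U123={{x2},{x1,x2},{x2,x4},{x2,x5},{x2,x6},{x3,x4},{x3,x7},{x1,x2,x4},{x2,x4,x6},{x2,x5,x6},{x3,x4,x5},{x3,x5,x7}}
components per intersection:
  U1: {{x2},{x1,x2},{x2,x4},{x2,x5},{x2,x6},{x1,x2,x4},{x2,x4,x6},{x2,x5,x6}} {{x3},{x3,x4},{x3,x5},{x3,x7},{x3,x4,x5},{x3,x5,x7}}
  U2: {{x2},{x4},{x6},{x1,x2},{x1,x4},{x1,x6},{x2,x4},{x2,x5},{x2,x6},{x3,x4},{x4,x5},{x4,x6},{x5,x6},{x1,x2,x4},{x1,x4,x6},{x2,x4,x6},{x2,x5,x6},{x3,x4,x5}} {{x7},{x3,x7},{x5,x7},{x3,x5,x7}}
  U3: {{x1},{x2},{x3},{x5},{x1,x2},{x1,x4},{x1,x6},{x2,x4},{x2,x5},{x2,x6},{x3,x4},{x3,x5},{x3,x7},{x4,x5},{x5,x6},{x5,x7},{x1,x2,x4},{x1,x4,x6},{x2,x4,x6},{x2,x5,x6},{x3,x4,x5},{x3,x5,x7}}
  U12: {{x2},{x1,x2},{x2,x4},{x2,x5},{x2,x6},{x1,x2,x4},{x2,x4,x6},{x2,x5,x6}} {{x3,x4},{x3,x4,x5}} {{x3,x7},{x3,x5,x7}}
  U13: {{x2},{x1,x2},{x2,x4},{x2,x5},{x2,x6},{x1,x2,x4},{x2,x4,x6},{x2,x5,x6}} {{x3},{x3,x4},{x3,x5},{x3,x7},{x3,x4,x5},{x3,x5,x7}}
  U23: {{x2},{x1,x2},{x1,x4},{x1,x6},{x2,x4},{x2,x5},{x2,x6},{x5,x6},{x1,x2,x4},{x1,x4,x6},{x2,x4,x6},{x2,x5,x6}} {{x3,x4},{x4,x5},{x3,x4,x5}} {{x3,x7},{x5,x7},{x3,x5,x7}}
  U123: {{x2},{x1,x2},{x2,x4},{x2,x5},{x2,x6},{x1,x2,x4},{x2,x4,x6},{x2,x5,x6}} {{x3,x4},{x3,x4,x5}} {{x3,x7},{x3,x5,x7}}
C dims 5,8,3; δ0: rk 4, SNF 1^4; δ1: rk 3, SNF 1^3
degree 0: 5−4−0 = 1 → Ȟ^0 ≅ Z
degree 1: 8−3−4 = 1 → Ȟ^1 ≅ Z
degree 2: 3−0−3 = 0 → Ȟ^2 ≅ 0

Ȟ^0 = Z, Ȟ^1 = Z and Ȟ^2 = 0


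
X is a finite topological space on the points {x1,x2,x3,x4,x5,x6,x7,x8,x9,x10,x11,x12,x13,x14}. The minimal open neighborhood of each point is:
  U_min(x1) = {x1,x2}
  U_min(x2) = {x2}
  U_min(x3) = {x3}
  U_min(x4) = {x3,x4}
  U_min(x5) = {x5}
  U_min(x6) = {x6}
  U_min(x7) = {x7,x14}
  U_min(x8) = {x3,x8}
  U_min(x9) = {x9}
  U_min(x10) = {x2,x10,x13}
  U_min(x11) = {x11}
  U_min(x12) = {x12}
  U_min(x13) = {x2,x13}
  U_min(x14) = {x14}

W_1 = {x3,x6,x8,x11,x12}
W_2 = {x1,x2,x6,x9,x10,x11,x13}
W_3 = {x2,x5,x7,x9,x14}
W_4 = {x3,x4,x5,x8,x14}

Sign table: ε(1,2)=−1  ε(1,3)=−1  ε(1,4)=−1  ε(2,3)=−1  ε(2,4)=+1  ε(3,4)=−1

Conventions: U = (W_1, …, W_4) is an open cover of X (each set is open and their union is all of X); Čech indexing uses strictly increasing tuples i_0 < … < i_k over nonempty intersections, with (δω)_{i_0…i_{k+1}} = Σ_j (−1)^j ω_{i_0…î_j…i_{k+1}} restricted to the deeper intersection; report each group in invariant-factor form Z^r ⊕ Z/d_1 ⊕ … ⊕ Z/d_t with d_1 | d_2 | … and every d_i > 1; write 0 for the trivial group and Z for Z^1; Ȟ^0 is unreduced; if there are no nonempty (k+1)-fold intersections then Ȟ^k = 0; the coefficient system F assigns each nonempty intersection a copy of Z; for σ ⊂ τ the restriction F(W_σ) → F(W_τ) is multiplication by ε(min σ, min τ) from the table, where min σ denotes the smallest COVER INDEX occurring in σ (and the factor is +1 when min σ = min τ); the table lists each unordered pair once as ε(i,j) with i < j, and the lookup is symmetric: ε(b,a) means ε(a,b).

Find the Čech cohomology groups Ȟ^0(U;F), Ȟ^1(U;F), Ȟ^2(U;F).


nonempty overlaps:
  W12={x6,x11} W14={x3,x8} W23={x2,x9} W34={x5,x14}
C dims 4,4; δ0: rk 3, SNF 1^3
degree 0: 4−3−0 = 1 → Ȟ^0 ≅ Z
degree 1: 4−0−3 = 1 → Ȟ^1 ≅ Z
degree 2: 0−0−0 = 0 → Ȟ^2 ≅ 0

Ȟ^0 = Z; Ȟ^1 = Z; Ȟ^2 = 0


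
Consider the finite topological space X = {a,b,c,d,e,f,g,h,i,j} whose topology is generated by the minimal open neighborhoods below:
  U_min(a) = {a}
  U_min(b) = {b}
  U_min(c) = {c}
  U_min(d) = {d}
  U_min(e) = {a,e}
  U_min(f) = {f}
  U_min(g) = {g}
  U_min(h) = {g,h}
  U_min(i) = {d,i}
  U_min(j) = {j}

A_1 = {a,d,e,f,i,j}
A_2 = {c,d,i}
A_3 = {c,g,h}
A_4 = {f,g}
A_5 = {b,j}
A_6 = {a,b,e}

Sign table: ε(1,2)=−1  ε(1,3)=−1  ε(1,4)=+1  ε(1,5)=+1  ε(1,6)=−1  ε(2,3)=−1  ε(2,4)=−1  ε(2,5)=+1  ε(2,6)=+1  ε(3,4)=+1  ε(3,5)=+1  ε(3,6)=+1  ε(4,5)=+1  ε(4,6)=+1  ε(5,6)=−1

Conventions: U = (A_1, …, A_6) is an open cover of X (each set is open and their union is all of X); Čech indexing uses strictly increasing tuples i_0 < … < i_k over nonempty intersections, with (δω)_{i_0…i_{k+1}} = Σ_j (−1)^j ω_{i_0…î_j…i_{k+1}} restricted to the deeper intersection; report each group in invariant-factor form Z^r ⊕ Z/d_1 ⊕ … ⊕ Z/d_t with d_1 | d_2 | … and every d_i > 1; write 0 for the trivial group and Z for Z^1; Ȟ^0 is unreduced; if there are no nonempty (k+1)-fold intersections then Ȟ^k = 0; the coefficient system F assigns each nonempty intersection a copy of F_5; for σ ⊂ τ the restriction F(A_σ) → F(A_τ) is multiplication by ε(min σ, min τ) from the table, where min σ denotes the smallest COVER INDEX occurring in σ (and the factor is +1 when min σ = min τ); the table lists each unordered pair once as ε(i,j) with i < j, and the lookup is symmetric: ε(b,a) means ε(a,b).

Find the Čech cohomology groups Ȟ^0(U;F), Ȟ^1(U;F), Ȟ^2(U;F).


Ȟ^0(U;F) ≅ Z/5, Ȟ^1(U;F) ≅ Z/5 ⊕ Z/5 and Ȟ^2(U;F) ≅ 0

nerve simplices:
  A12={d,i} A14={f} A15={j} A16={a,e} A23={c} A34={g} A56={b}
C dims 6,7; δ0: rk_F5 5
degree 0: 6−5−0 = 1 → Ȟ^0 ≅ Z/5
degree 1: 7−0−5 = 2 → Ȟ^1 ≅ Z/5 ⊕ Z/5
degree 2: 0−0−0 = 0 → Ȟ^2 ≅ 0


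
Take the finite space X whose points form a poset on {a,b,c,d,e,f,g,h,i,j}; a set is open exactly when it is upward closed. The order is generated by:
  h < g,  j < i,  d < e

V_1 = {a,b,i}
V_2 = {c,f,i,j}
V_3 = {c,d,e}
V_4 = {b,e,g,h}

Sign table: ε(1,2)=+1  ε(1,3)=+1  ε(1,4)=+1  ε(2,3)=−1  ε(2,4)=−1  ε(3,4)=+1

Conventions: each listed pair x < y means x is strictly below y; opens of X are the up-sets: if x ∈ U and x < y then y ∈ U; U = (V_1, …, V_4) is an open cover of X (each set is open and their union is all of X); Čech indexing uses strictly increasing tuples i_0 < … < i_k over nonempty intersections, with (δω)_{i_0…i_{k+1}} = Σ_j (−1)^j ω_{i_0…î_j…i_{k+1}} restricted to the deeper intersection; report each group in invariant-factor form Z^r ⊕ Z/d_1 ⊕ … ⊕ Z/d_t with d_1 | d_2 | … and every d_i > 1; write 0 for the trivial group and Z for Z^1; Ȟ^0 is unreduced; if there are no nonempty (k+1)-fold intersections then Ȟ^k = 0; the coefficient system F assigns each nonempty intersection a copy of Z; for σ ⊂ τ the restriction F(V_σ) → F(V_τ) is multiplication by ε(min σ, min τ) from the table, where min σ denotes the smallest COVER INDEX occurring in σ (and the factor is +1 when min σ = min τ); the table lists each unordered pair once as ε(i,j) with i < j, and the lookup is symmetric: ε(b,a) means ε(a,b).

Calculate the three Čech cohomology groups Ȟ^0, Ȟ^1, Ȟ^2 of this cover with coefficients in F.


Ȟ^0(U;F) ≅ 0, Ȟ^1(U;F) ≅ Z/2 and Ȟ^2(U;F) ≅ 0

nonempty overlaps:
  V12={i} V14={b} V23={c} V34={e}
C dims 4,4; δ0: rk 4, SNF 1^3·2
degree 0: 4−4−0 = 0 → Ȟ^0 ≅ 0
degree 1: 4−0−4 = 0 plus torsion [2] → Ȟ^1 ≅ Z/2
degree 2: 0−0−0 = 0 → Ȟ^2 ≅ 0


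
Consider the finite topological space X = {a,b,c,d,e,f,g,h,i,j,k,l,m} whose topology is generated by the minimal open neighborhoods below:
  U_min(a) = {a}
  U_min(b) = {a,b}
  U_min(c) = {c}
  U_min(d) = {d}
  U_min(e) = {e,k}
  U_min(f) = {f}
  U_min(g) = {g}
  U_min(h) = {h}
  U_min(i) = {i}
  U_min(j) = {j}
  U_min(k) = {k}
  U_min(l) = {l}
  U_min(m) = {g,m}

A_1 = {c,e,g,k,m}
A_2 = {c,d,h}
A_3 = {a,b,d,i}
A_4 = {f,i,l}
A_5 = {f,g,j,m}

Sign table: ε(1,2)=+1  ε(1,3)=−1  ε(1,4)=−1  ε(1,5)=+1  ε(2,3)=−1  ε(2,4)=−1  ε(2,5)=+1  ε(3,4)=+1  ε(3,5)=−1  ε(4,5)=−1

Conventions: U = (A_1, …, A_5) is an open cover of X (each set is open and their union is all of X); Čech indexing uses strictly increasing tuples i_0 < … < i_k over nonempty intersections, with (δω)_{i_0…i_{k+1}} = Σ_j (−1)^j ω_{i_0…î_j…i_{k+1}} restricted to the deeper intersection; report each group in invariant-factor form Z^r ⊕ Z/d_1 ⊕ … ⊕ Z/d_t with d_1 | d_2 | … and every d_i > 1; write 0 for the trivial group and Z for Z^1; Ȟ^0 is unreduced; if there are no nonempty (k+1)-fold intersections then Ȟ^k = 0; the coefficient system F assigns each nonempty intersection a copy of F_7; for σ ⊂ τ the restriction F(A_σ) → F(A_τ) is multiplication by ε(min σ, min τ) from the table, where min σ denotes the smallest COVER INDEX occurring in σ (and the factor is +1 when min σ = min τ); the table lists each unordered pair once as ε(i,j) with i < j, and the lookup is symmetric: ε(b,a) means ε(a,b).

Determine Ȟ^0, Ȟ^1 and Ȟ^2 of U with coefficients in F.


nerve simplices:
  A12={c} A15={g,m} A23={d} A34={i} A45={f}
C dims 5,5; δ0: rk_F7 4
degree 0: 5−4−0 = 1 → Ȟ^0 ≅ Z/7
degree 1: 5−0−4 = 1 → Ȟ^1 ≅ Z/7
degree 2: 0−0−0 = 0 → Ȟ^2 ≅ 0

Ȟ^0(U;F) ≅ Z/7, Ȟ^1(U;F) ≅ Z/7 and Ȟ^2(U;F) ≅ 0


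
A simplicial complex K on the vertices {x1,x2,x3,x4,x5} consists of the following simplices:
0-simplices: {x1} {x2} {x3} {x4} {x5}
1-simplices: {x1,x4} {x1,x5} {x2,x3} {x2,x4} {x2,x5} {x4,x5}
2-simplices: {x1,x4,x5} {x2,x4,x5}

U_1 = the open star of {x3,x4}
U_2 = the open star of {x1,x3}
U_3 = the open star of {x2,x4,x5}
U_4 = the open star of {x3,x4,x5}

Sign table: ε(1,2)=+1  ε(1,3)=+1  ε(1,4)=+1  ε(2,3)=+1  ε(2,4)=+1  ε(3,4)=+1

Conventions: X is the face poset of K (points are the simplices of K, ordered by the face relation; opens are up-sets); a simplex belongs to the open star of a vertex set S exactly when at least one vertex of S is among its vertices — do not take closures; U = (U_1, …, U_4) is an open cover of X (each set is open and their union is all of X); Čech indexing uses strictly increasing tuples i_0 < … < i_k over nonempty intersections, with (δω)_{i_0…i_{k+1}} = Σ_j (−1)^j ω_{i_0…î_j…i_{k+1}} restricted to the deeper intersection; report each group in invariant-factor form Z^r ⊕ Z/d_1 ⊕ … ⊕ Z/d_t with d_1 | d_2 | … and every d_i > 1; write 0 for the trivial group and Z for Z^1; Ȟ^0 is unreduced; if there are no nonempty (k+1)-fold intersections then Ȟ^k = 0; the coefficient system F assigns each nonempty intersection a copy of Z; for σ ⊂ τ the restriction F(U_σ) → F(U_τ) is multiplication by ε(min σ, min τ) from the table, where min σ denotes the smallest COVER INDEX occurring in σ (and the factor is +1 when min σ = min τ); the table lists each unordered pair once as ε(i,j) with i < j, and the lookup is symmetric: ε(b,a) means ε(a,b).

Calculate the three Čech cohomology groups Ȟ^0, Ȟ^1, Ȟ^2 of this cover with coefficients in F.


nerve of the cover:
  U1={{x3},{x4},{x1,x4},{x2,x3},{x2,x4},{x4,x5},{x1,x4,x5},{x2,x4,x5}} U2={{x1},{x3},{x1,x4},{x1,x5},{x2,x3},{x1,x4,x5}} U3={{x2},{x4},{x5},{x1,x4},{x1,x5},{x2,x3},{x2,x4},{x2,x5},{x4,x5},{x1,x4,x5},{x2,x4,x5}} U4={{x3},{x4},{x5},{x1,x4},{x1,x5},{x2,x3},{x2,x4},{x2,x5},{x4,x5},{x1,x4,x5},{x2,x4,x5}}
  U12={{x3},{x1,x4},{x2,x3},{x1,x4,x5}} U13={{x4},{x1,x4},{x2,x3},{x2,x4},{x4,x5},{x1,x4,x5},{x2,x4,x5}} U14={{x3},{x4},{x1,x4},{x2,x3},{x2,x4},{x4,x5},{x1,x4,x5},{x2,x4,x5}} U23={{x1,x4},{x1,x5},{x2,x3},{x1,x4,x5}} U24={{x3},{x1,x4},{x1,x5},{x2,x3},{x1,x4,x5}} U34={{x4},{x5},{x1,x4},{x1,x5},{x2,x3},{x2,x4},{x2,x5},{x4,x5},{x1,x4,x5},{x2,x4,x5}}
  U123={{x1,x4},{x2,x3},{x1,x4,x5}} U124={{x3},{x1,x4},{x2,x3},{x1,x4,x5}} U134={{x4},{x1,x4},{x2,x3},{x2,x4},{x4,x5},{x1,x4,x5},{x2,x4,x5}} U234={{x1,x4},{x1,x5},{x2,x3},{x1,x4,x5}}
  U1234={{x1,x4},{x2,x3},{x1,x4,x5}}
C dims 4,6,4,1; δ0: rk 3, SNF 1^3; δ1: rk 3, SNF 1^3; δ2: rk 1, SNF 1^1
Ȟ^0 = (4 − 3) − 0 = 1, so Ȟ^0 ≅ Z
Ȟ^1 = (6 − 3) − 3 = 0, so Ȟ^1 ≅ 0
Ȟ^2 = (4 − 1) − 3 = 0, so Ȟ^2 ≅ 0

Ȟ^0 = Z, Ȟ^1 = 0, Ȟ^2 = 0


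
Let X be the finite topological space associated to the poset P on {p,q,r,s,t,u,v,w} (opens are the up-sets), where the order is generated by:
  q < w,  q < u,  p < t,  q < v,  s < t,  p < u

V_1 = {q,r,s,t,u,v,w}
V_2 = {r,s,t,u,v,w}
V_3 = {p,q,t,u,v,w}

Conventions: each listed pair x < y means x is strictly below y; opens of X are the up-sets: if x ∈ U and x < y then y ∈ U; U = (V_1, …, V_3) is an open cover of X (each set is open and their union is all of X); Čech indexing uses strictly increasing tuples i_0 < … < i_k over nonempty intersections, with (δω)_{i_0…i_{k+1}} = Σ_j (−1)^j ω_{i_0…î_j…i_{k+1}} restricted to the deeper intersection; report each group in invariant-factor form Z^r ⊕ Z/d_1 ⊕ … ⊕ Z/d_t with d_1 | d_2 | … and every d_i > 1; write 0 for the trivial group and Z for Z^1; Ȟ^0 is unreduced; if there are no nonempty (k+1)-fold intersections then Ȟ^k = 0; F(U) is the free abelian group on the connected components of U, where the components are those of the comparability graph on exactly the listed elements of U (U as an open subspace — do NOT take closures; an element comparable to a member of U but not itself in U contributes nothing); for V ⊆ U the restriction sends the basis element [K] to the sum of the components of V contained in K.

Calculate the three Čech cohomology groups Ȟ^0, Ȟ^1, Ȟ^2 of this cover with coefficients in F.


nonempty overlaps:
  V12={r,s,t,u,v,w} V13={q,t,u,v,w} V23={t,u,v,w}
  V123={t,u,v,w}
components per intersection:
  V1: {q,u,v,w} {r} {s,t}
  V2: {r} {s,t} {u} {v} {w}
  V3: {p,q,t,u,v,w}
  V12: {r} {s,t} {u} {v} {w}
  V13: {q,u,v,w} {t}
  V23: {t} {u} {v} {w}
  V123: {t} {u} {v} {w}
C dims 9,11,4; δ0: rk 7, SNF 1^7; δ1: rk 4, SNF 1^4
degree 0: 9−7−0 = 2 → Ȟ^0 ≅ Z^2
degree 1: 11−4−7 = 0 → Ȟ^1 ≅ 0
degree 2: 4−0−4 = 0 → Ȟ^2 ≅ 0

Ȟ^0(U;F) ≅ Z^2; Ȟ^1(U;F) ≅ 0; Ȟ^2(U;F) ≅ 0


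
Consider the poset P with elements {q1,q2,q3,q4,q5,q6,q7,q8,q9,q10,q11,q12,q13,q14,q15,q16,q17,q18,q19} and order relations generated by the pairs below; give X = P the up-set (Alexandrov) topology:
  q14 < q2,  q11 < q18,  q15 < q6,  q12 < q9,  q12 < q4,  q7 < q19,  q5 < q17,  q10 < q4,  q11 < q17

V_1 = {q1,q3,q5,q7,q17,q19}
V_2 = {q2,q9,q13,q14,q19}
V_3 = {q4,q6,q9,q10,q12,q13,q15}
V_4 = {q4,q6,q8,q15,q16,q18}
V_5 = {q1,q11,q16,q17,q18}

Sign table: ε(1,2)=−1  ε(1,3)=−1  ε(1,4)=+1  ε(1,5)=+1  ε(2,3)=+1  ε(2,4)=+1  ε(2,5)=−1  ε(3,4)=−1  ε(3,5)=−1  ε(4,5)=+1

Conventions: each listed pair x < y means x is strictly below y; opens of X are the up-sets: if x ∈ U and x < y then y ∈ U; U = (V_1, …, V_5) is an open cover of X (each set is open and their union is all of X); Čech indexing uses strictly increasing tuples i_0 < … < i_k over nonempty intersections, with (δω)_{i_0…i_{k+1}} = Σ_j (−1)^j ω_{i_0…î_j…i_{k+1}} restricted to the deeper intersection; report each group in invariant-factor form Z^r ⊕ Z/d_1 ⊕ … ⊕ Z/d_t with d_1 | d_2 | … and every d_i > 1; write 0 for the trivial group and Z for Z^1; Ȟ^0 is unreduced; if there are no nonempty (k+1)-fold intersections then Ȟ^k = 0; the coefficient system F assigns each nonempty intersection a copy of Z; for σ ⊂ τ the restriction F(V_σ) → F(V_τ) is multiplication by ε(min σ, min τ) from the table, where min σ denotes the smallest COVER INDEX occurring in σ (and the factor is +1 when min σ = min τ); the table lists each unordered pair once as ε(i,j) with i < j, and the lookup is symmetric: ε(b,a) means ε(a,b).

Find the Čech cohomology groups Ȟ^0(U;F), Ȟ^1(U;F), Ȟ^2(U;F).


nonempty intersections:
  V12={q19} V15={q1,q17} V23={q9,q13} V34={q4,q6,q15} V45={q16,q18}
C dims 5,5; δ0: rk 4, SNF 1^4
Ȟ^0: (5−4)−0=1 ⇒ Z
Ȟ^1: (5−0)−4=1 ⇒ Z
Ȟ^2: (0−0)−0=0 ⇒ 0

Ȟ^0 ≅ Z,  Ȟ^1 ≅ Z,  Ȟ^2 ≅ 0


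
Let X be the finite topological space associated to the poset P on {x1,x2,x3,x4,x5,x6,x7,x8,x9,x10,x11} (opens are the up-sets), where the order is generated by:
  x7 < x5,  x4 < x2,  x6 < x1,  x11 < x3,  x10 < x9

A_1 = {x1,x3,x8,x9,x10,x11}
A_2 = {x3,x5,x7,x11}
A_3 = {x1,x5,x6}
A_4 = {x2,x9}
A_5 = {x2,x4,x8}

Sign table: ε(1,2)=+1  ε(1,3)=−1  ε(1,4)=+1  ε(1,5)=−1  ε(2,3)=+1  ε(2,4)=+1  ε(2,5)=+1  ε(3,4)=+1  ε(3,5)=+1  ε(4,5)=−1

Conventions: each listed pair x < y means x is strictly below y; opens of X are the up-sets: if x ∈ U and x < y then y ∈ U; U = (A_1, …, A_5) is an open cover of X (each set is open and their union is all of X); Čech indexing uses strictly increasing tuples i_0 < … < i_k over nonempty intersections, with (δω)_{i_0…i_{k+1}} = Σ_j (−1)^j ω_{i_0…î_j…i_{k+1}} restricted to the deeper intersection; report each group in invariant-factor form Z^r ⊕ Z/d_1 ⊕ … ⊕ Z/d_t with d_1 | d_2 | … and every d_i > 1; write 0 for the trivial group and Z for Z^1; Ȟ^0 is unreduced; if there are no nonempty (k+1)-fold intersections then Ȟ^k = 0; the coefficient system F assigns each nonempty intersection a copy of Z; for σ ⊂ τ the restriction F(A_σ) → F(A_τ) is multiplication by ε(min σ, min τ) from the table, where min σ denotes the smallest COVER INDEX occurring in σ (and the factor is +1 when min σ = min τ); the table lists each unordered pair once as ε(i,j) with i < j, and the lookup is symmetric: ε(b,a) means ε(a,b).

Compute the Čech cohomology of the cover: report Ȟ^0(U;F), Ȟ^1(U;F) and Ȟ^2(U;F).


Ȟ^0 = 0, Ȟ^1 = Z ⊕ Z/2 and Ȟ^2 = 0

nonempty overlaps:
  A12={x3,x11} A13={x1} A14={x9} A15={x8} A23={x5} A45={x2}
C dims 5,6; δ0: rk 5, SNF 1^4·2
degree 0: 5−5−0 = 0 → Ȟ^0 ≅ 0
degree 1: 6−0−5 = 1 plus torsion [2] → Ȟ^1 ≅ Z ⊕ Z/2
degree 2: 0−0−0 = 0 → Ȟ^2 ≅ 0


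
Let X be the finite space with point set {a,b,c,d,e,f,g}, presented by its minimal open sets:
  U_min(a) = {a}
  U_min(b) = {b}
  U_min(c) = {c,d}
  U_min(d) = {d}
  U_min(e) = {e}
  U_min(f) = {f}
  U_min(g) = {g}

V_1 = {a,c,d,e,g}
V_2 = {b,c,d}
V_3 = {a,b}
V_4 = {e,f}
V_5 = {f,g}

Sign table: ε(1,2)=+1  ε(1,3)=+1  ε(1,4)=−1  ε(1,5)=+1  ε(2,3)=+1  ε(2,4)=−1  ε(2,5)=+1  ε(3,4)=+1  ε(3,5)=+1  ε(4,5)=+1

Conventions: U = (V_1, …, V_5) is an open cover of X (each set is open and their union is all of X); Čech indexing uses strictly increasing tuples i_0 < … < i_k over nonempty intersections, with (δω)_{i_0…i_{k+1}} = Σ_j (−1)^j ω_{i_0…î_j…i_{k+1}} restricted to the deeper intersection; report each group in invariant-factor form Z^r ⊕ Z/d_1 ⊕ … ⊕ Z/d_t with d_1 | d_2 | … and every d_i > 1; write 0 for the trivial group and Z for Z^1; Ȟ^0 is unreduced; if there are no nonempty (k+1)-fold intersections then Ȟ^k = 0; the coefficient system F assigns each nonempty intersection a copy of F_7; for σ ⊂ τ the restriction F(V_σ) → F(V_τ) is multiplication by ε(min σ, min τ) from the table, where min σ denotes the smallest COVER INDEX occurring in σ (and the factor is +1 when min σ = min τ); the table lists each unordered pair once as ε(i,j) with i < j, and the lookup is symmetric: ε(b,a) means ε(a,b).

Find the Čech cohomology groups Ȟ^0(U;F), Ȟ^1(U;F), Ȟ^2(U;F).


cover nerve:
  V12={c,d} V13={a} V14={e} V15={g} V23={b} V45={f}
C dims 5,6; δ0: rk_F7 5
Ȟ^0: (5−5)−0=0 ⇒ 0
Ȟ^1: (6−0)−5=1 ⇒ Z/7
Ȟ^2: (0−0)−0=0 ⇒ 0

Ȟ^0(U;F) ≅ 0, Ȟ^1(U;F) ≅ Z/7 and Ȟ^2(U;F) ≅ 0


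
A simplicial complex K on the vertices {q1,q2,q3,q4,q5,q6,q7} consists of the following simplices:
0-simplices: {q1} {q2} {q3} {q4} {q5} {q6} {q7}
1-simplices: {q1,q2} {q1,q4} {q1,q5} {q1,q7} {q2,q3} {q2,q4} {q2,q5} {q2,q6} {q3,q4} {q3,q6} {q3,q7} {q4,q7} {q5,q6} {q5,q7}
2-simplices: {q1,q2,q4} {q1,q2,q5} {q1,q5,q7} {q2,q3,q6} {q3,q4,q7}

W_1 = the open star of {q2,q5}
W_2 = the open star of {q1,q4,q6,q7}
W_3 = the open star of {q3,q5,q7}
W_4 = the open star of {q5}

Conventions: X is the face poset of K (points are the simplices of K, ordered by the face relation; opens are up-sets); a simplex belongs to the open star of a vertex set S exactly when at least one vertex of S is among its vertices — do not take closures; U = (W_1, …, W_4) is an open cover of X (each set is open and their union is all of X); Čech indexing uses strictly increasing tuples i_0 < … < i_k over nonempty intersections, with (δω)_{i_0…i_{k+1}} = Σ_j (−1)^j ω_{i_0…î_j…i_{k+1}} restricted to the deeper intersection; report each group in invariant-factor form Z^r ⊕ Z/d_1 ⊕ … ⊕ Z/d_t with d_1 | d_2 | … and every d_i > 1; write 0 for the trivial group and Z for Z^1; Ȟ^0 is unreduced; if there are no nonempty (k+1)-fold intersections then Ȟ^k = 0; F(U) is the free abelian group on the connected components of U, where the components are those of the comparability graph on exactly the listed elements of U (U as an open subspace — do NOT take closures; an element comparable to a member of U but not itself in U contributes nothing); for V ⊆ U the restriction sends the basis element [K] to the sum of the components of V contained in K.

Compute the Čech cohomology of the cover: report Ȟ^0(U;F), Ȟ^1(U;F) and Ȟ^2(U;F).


intersection data:
  W1={{q2},{q5},{q1,q2},{q1,q5},{q2,q3},{q2,q4},{q2,q5},{q2,q6},{q5,q6},{q5,q7},{q1,q2,q4},{q1,q2,q5},{q1,q5,q7},{q2,q3,q6}} W2={{q1},{q4},{q6},{q7},{q1,q2},{q1,q4},{q1,q5},{q1,q7},{q2,q4},{q2,q6},{q3,q4},{q3,q6},{q3,q7},{q4,q7},{q5,q6},{q5,q7},{q1,q2,q4},{q1,q2,q5},{q1,q5,q7},{q2,q3,q6},{q3,q4,q7}} W3={{q3},{q5},{q7},{q1,q5},{q1,q7},{q2,q3},{q2,q5},{q3,q4},{q3,q6},{q3,q7},{q4,q7},{q5,q6},{q5,q7},{q1,q2,q5},{q1,q5,q7},{q2,q3,q6},{q3,q4,q7}} W4={{q5},{q1,q5},{q2,q5},{q5,q6},{q5,q7},{q1,q2,q5},{q1,q5,q7}}
  W12={{q1,q2},{q1,q5},{q2,q4},{q2,q6},{q5,q6},{q5,q7},{q1,q2,q4},{q1,q2,q5},{q1,q5,q7},{q2,q3,q6}} W13={{q5},{q1,q5},{q2,q3},{q2,q5},{q5,q6},{q5,q7},{q1,q2,q5},{q1,q5,q7},{q2,q3,q6}} W14={{q5},{q1,q5},{q2,q5},{q5,q6},{q5,q7},{q1,q2,q5},{q1,q5,q7}} W23={{q7},{q1,q5},{q1,q7},{q3,q4},{q3,q6},{q3,q7},{q4,q7},{q5,q6},{q5,q7},{q1,q2,q5},{q1,q5,q7},{q2,q3,q6},{q3,q4,q7}} W24={{q1,q5},{q5,q6},{q5,q7},{q1,q2,q5},{q1,q5,q7}} W34={{q5},{q1,q5},{q2,q5},{q5,q6},{q5,q7},{q1,q2,q5},{q1,q5,q7}}
  W123={{q1,q5},{q5,q6},{q5,q7},{q1,q2,q5},{q1,q5,q7},{q2,q3,q6}} W124={{q1,q5},{q5,q6},{q5,q7},{q1,q2,q5},{q1,q5,q7}} W134={{q5},{q1,q5},{q2,q5},{q5,q6},{q5,q7},{q1,q2,q5},{q1,q5,q7}} W234={{q1,q5},{q5,q6},{q5,q7},{q1,q2,q5},{q1,q5,q7}}
  W1234={{q1,q5},{q5,q6},{q5,q7},{q1,q2,q5},{q1,q5,q7}}
components per intersection:
  W1: {{q2},{q5},{q1,q2},{q1,q5},{q2,q3},{q2,q4},{q2,q5},{q2,q6},{q5,q6},{q5,q7},{q1,q2,q4},{q1,q2,q5},{q1,q5,q7},{q2,q3,q6}}
  W2: {{q1},{q4},{q7},{q1,q2},{q1,q4},{q1,q5},{q1,q7},{q2,q4},{q3,q4},{q3,q7},{q4,q7},{q5,q7},{q1,q2,q4},{q1,q2,q5},{q1,q5,q7},{q3,q4,q7}} {{q6},{q2,q6},{q3,q6},{q5,q6},{q2,q3,q6}}
  W3: {{q3},{q5},{q7},{q1,q5},{q1,q7},{q2,q3},{q2,q5},{q3,q4},{q3,q6},{q3,q7},{q4,q7},{q5,q6},{q5,q7},{q1,q2,q5},{q1,q5,q7},{q2,q3,q6},{q3,q4,q7}}
  W4: {{q5},{q1,q5},{q2,q5},{q5,q6},{q5,q7},{q1,q2,q5},{q1,q5,q7}}
  W12: {{q1,q2},{q1,q5},{q2,q4},{q5,q7},{q1,q2,q4},{q1,q2,q5},{q1,q5,q7}} {{q2,q6},{q2,q3,q6}} {{q5,q6}}
  W13: {{q5},{q1,q5},{q2,q5},{q5,q6},{q5,q7},{q1,q2,q5},{q1,q5,q7}} {{q2,q3},{q2,q3,q6}}
  W14: {{q5},{q1,q5},{q2,q5},{q5,q6},{q5,q7},{q1,q2,q5},{q1,q5,q7}}
  W23: {{q7},{q1,q5},{q1,q7},{q3,q4},{q3,q7},{q4,q7},{q5,q7},{q1,q2,q5},{q1,q5,q7},{q3,q4,q7}} {{q3,q6},{q2,q3,q6}} {{q5,q6}}
  W24: {{q1,q5},{q5,q7},{q1,q2,q5},{q1,q5,q7}} {{q5,q6}}
  W34: {{q5},{q1,q5},{q2,q5},{q5,q6},{q5,q7},{q1,q2,q5},{q1,q5,q7}}
  W123: {{q1,q5},{q5,q7},{q1,q2,q5},{q1,q5,q7}} {{q5,q6}} {{q2,q3,q6}}
  W124: {{q1,q5},{q5,q7},{q1,q2,q5},{q1,q5,q7}} {{q5,q6}}
  W134: {{q5},{q1,q5},{q2,q5},{q5,q6},{q5,q7},{q1,q2,q5},{q1,q5,q7}}
  W234: {{q1,q5},{q5,q7},{q1,q2,q5},{q1,q5,q7}} {{q5,q6}}
  W1234: {{q1,q5},{q5,q7},{q1,q2,q5},{q1,q5,q7}} {{q5,q6}}
C dims 5,12,8,2; δ0: rk 4, SNF 1^4; δ1: rk 6, SNF 1^6; δ2: rk 2, SNF 1^2
Ȟ^0 = (5 − 4) − 0 = 1, so Ȟ^0 ≅ Z
Ȟ^1 = (12 − 6) − 4 = 2, so Ȟ^1 ≅ Z^2
Ȟ^2 = (8 − 2) − 6 = 0, so Ȟ^2 ≅ 0

Ȟ^0 ≅ Z, Ȟ^1 ≅ Z^2 and Ȟ^2 ≅ 0


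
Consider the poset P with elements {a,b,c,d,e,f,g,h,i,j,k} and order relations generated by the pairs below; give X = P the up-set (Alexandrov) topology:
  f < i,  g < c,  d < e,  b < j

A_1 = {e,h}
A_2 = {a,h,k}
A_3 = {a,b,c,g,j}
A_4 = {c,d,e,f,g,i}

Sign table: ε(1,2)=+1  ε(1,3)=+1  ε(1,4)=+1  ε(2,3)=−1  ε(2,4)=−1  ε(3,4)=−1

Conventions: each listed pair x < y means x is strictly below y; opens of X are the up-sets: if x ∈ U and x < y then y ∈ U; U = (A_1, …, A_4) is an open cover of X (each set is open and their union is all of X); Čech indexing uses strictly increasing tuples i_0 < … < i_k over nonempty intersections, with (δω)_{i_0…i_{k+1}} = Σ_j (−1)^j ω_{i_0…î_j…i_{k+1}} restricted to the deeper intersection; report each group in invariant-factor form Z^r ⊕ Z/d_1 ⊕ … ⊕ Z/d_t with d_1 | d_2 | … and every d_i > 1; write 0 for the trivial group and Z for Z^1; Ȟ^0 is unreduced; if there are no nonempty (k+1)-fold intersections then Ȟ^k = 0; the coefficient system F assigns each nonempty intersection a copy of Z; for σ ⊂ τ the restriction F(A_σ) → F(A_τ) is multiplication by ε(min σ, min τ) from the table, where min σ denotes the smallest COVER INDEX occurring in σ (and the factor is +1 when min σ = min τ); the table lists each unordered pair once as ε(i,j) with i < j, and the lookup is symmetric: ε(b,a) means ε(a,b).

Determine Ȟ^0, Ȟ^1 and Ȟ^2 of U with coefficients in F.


nerve of the cover:
  A12={h} A14={e} A23={a} A34={c,g}
C dims 4,4; δ0: rk 3, SNF 1^3
Ȟ^0 = (4 − 3) − 0 = 1, so Ȟ^0 ≅ Z
Ȟ^1 = (4 − 0) − 3 = 1, so Ȟ^1 ≅ Z
Ȟ^2 = (0 − 0) − 0 = 0, so Ȟ^2 ≅ 0

Ȟ^0(U;F) ≅ Z, Ȟ^1(U;F) ≅ Z, Ȟ^2(U;F) ≅ 0
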